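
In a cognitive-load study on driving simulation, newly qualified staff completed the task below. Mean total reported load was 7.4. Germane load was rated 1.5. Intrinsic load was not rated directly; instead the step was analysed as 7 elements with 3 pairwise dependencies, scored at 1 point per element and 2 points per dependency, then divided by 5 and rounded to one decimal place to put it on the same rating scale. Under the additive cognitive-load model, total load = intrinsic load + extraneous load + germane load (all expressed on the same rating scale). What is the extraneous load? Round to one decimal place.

3.3

Intrinsic (element-interactivity): (7 × 1 + 3 × 2) / 5 = 13 / 5 = 2.6000 → 2.6.
extraneous load = total − intrinsic − germane
             = 7.4 − 2.6 − 1.5 = 3.3.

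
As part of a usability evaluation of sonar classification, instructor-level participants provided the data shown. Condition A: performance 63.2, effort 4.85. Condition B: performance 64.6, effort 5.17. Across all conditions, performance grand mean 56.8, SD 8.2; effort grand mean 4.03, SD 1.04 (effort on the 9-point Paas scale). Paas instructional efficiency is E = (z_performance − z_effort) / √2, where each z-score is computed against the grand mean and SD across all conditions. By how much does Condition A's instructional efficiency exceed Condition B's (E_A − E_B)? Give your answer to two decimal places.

Condition A: z_P = (63.2 − 56.8)/8.2 = 0.7805; z_E = (4.85 − 4.03)/1.04 = 0.7885; E_A = (0.7805 − 0.7885)/√2 = -0.0057.
Condition B: z_P = (64.6 − 56.8)/8.2 = 0.9512; z_E = (5.17 − 4.03)/1.04 = 1.0962; E_B = (0.9512 − 1.0962)/√2 = -0.1025.
E_A − E_B = -0.0057 − (-0.1025) = 0.0968 ≈ 0.10.

0.10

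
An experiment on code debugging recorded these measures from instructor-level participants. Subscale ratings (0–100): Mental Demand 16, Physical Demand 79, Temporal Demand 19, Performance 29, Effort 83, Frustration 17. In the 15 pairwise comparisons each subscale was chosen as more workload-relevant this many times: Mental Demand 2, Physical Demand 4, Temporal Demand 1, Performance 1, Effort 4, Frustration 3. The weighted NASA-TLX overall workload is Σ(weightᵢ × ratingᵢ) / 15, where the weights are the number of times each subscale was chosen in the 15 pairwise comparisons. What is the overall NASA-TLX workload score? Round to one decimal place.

51.9

The tallies are the weights (they sum to 15).
Weighted sum = 2·16 + 4·79 + 1·19 + 1·29 + 4·83 + 3·17
            = 32 + 316 + 19 + 29 + 332 + 51 = 779.
Overall workload = 779 / 15 = 51.9333 ≈ 51.9.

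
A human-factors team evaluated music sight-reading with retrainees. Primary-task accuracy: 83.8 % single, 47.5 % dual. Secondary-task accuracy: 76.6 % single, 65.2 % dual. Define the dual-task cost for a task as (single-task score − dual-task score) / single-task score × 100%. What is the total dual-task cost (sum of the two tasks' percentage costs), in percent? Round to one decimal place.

58.2

Primary cost = (83.8 − 47.5) / 83.8 × 100% = 43.3174%.
Secondary cost = (76.6 − 65.2) / 76.6 × 100% = 14.8825%.
Total = 43.3174% + 14.8825% = 58.1999% ≈ 58.2%.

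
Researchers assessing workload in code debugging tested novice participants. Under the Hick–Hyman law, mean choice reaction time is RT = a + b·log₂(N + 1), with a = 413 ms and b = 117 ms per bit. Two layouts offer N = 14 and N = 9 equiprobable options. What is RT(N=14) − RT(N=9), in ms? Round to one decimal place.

RT(14) = 413 + 117·log₂(15) = 413 + 117·3.9069 = 870.1073 ms.
RT(9) = 413 + 117·log₂(10) = 413 + 117·3.3219 = 801.6623 ms.
Difference = 870.1073 − 801.6623 = 68.4450 ≈ 68.4 ms.

68.4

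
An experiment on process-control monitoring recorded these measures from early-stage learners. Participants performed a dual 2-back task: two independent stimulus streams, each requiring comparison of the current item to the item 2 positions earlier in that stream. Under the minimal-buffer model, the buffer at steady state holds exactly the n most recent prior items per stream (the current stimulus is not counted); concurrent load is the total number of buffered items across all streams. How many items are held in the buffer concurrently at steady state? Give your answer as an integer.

Each stream's buffer holds its 2 most recent prior items.
Two independent streams: 2 × 2 = 4 buffered items at steady state.

4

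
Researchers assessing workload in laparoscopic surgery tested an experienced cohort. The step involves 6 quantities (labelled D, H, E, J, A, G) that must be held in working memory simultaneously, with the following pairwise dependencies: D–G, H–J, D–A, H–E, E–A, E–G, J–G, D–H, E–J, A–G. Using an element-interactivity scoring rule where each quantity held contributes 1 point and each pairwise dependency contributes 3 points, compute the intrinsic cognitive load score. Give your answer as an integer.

36

Count of quantities held simultaneously: 6.
Count of pairwise dependencies listed: 10.
Element contribution: 6 × 1 = 6.
Interaction contribution: 10 × 3 = 30.
Intrinsic load = 6 + 30 = 36.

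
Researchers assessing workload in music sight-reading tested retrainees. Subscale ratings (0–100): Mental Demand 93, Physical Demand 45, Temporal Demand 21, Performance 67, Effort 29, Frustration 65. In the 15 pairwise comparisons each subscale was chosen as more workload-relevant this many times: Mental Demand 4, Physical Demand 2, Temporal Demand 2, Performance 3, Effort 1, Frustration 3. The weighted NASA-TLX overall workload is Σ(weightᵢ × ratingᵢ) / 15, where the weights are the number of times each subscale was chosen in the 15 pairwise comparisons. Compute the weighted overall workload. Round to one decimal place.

61.9

The tallies are the weights (they sum to 15).
Weighted sum = 4·93 + 2·45 + 2·21 + 3·67 + 1·29 + 3·65
            = 372 + 90 + 42 + 201 + 29 + 195 = 929.
Overall workload = 929 / 15 = 61.9333 ≈ 61.9.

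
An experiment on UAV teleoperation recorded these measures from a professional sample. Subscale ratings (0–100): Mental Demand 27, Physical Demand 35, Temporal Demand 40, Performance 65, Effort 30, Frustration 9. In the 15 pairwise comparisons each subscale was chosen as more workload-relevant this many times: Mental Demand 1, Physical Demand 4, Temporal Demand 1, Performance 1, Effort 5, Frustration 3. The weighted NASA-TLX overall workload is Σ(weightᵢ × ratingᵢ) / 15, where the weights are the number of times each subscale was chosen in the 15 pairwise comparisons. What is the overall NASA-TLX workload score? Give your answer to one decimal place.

The tallies are the weights (they sum to 15).
Weighted sum = 1·27 + 4·35 + 1·40 + 1·65 + 5·30 + 3·9
            = 27 + 140 + 40 + 65 + 150 + 27 = 449.
Overall workload = 449 / 15 = 29.9333 ≈ 29.9.

29.9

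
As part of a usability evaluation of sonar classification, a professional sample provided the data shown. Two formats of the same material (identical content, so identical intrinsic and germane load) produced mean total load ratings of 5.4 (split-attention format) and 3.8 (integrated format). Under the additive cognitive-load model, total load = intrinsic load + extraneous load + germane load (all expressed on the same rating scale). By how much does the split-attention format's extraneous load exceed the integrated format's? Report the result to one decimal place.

1.6

Intrinsic and germane load are equal across formats, so the difference in total load equals the difference in extraneous load.
Extraneous-load difference = 5.4 − 3.8 = 1.6.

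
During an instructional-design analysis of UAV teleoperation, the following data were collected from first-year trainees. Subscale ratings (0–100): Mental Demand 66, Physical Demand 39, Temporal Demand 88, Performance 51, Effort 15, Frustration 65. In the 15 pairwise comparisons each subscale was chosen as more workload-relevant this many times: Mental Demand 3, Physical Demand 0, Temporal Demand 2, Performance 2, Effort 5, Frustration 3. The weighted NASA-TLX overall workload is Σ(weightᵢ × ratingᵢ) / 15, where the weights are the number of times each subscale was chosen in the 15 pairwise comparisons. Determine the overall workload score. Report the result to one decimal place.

The tallies are the weights (they sum to 15).
Weighted sum = 3·66 + 0·39 + 2·88 + 2·51 + 5·15 + 3·65
            = 198 + 0 + 176 + 102 + 75 + 195 = 746.
Overall workload = 746 / 15 = 49.7333 ≈ 49.7.

49.7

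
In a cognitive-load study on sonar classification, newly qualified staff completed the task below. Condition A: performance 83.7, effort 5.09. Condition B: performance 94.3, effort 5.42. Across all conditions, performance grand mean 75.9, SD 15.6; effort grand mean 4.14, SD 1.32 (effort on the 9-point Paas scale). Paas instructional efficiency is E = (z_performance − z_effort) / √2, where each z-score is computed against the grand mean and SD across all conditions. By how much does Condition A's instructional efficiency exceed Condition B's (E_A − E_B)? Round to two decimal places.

Condition A: z_P = (83.7 − 75.9)/15.6 = 0.5000; z_E = (5.09 − 4.14)/1.32 = 0.7197; E_A = (0.5000 − 0.7197)/√2 = -0.1554.
Condition B: z_P = (94.3 − 75.9)/15.6 = 1.1795; z_E = (5.42 − 4.14)/1.32 = 0.9697; E_B = (1.1795 − 0.9697)/√2 = 0.1484.
E_A − E_B = -0.1554 − 0.1484 = -0.3038 ≈ -0.30.

-0.30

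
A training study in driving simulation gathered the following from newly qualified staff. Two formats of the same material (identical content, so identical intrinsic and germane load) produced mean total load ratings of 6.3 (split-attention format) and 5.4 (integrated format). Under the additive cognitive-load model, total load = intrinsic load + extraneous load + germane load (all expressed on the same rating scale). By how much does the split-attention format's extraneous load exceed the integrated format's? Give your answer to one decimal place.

Intrinsic and germane load are equal across formats, so the difference in total load equals the difference in extraneous load.
Extraneous-load difference = 6.3 − 5.4 = 0.9.

0.9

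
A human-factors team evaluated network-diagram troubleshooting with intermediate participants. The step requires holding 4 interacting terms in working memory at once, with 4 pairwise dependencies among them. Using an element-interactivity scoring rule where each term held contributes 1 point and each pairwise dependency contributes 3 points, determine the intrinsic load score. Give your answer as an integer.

Element contribution: 4 × 1 = 4.
Interaction contribution: 4 × 3 = 12.
Intrinsic load = 4 + 12 = 16.

16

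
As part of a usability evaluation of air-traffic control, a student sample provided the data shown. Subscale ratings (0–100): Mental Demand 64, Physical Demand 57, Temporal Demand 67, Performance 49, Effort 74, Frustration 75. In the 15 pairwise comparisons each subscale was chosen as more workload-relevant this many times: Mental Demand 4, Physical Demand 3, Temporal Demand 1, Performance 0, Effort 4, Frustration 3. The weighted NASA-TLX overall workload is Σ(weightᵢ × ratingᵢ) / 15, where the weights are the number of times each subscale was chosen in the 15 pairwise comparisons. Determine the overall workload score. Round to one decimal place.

67.7

The tallies are the weights (they sum to 15).
Weighted sum = 4·64 + 3·57 + 1·67 + 0·49 + 4·74 + 3·75
            = 256 + 171 + 67 + 0 + 296 + 225 = 1015.
Overall workload = 1015 / 15 = 67.6667 ≈ 67.7.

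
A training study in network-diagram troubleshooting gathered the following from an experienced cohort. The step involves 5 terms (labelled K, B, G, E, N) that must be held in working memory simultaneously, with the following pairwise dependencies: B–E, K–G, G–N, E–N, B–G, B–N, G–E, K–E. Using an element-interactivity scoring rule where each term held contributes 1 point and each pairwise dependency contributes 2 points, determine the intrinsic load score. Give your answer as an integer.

21

Count of terms held simultaneously: 5.
Count of pairwise dependencies listed: 8.
Element contribution: 5 × 1 = 5.
Interaction contribution: 8 × 2 = 16.
Intrinsic load = 5 + 16 = 21.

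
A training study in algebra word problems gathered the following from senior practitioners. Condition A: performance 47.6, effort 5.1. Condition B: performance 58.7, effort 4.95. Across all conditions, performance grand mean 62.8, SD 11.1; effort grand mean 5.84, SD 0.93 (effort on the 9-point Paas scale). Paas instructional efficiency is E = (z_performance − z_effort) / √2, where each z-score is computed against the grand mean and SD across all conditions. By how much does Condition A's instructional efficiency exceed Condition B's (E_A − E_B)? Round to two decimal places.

-0.82

Condition A: z_P = (47.6 − 62.8)/11.1 = -1.3694; z_E = (5.1 − 5.84)/0.93 = -0.7957; E_A = (-1.3694 − (-0.7957))/√2 = -0.4057.
Condition B: z_P = (58.7 − 62.8)/11.1 = -0.3694; z_E = (4.95 − 5.84)/0.93 = -0.9570; E_B = (-0.3694 − (-0.9570))/√2 = 0.4155.
E_A − E_B = -0.4057 − 0.4155 = -0.8212 ≈ -0.82.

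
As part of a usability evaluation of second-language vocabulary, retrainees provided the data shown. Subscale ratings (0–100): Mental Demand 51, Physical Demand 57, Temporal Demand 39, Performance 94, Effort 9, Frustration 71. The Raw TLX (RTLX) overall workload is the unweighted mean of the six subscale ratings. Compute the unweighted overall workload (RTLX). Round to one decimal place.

Sum of ratings = 51 + 57 + 39 + 94 + 9 + 71 = 321.
RTLX = 321 / 6 = 53.5000 ≈ 53.5.

53.5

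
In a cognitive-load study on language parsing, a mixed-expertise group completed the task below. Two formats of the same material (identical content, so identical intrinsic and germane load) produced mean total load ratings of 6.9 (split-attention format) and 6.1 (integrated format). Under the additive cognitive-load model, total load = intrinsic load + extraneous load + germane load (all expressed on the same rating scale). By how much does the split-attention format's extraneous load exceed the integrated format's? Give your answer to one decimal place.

Intrinsic and germane load are equal across formats, so the difference in total load equals the difference in extraneous load.
Extraneous-load difference = 6.9 − 6.1 = 0.8.

0.8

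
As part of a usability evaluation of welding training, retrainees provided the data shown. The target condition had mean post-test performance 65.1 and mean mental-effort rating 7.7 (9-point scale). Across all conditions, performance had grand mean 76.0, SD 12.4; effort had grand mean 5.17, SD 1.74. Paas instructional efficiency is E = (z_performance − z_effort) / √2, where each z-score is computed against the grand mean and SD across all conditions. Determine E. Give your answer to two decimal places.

-1.65

z_performance = (65.1 − 76.0) / 12.4 = -10.9000 / 12.4 = -0.8790.
z_effort = (7.7 − 5.17) / 1.74 = 2.5300 / 1.74 = 1.4540.
z_P − z_E = -0.8790 − 1.4540 = -2.3330.
E = -2.3330 / √2 = -2.3330 / 1.41421 = -1.6497 ≈ -1.65.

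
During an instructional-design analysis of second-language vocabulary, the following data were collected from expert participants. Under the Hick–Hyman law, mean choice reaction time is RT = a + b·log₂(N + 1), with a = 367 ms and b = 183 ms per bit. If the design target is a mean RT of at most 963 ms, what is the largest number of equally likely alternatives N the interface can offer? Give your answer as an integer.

8

Set 367 + 183·log₂(N + 1) ≤ 963.
log₂(N + 1) ≤ (963 − 367) / 183 = 3.2568.
N + 1 ≤ 2^3.2568 = 9.5586.
N ≤ 8.5586, so the largest integer N is 8.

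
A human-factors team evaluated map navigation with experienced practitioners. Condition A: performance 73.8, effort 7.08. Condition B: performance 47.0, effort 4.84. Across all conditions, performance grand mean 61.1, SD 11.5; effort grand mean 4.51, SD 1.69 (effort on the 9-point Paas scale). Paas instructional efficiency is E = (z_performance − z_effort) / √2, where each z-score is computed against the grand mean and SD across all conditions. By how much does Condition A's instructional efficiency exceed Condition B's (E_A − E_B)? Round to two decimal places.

0.71

Condition A: z_P = (73.8 − 61.1)/11.5 = 1.1043; z_E = (7.08 − 4.51)/1.69 = 1.5207; E_A = (1.1043 − 1.5207)/√2 = -0.2944.
Condition B: z_P = (47.0 − 61.1)/11.5 = -1.2261; z_E = (4.84 − 4.51)/1.69 = 0.1953; E_B = (-1.2261 − 0.1953)/√2 = -1.0051.
E_A − E_B = -0.2944 − (-1.0051) = 0.7107 ≈ 0.71.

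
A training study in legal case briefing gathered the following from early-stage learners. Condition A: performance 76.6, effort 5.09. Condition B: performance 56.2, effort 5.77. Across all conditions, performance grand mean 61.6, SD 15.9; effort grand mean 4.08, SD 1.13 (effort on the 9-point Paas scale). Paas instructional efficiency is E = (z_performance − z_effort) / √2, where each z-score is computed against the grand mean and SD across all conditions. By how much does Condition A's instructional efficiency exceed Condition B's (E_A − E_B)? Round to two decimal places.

1.33

Condition A: z_P = (76.6 − 61.6)/15.9 = 0.9434; z_E = (5.09 − 4.08)/1.13 = 0.8938; E_A = (0.9434 − 0.8938)/√2 = 0.0351.
Condition B: z_P = (56.2 − 61.6)/15.9 = -0.3396; z_E = (5.77 − 4.08)/1.13 = 1.4956; E_B = (-0.3396 − 1.4956)/√2 = -1.2977.
E_A − E_B = 0.0351 − (-1.2977) = 1.3328 ≈ 1.33.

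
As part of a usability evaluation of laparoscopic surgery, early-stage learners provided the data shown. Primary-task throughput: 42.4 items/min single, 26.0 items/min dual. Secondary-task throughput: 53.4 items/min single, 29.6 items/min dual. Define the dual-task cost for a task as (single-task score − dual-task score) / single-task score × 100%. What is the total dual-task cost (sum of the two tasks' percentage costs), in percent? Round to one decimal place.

Primary cost = (42.4 − 26.0) / 42.4 × 100% = 38.6792%.
Secondary cost = (53.4 − 29.6) / 53.4 × 100% = 44.5693%.
Total = 38.6792% + 44.5693% = 83.2485% ≈ 83.2%.

83.2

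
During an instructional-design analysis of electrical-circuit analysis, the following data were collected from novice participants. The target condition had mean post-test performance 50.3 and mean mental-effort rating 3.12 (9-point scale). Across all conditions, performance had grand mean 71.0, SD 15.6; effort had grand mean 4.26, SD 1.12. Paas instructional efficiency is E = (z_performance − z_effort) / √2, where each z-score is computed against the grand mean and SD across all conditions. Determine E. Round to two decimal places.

-0.22

z_performance = (50.3 − 71.0) / 15.6 = -20.7000 / 15.6 = -1.3269.
z_effort = (3.12 − 4.26) / 1.12 = -1.1400 / 1.12 = -1.0179.
z_P − z_E = -1.3269 − (-1.0179) = -0.3090.
E = -0.3090 / √2 = -0.3090 / 1.41421 = -0.2185 ≈ -0.22.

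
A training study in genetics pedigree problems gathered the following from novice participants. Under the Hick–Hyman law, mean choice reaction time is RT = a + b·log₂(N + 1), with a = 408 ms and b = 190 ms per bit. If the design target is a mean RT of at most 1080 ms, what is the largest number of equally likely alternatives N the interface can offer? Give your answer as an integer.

Set 408 + 190·log₂(N + 1) ≤ 1080.
log₂(N + 1) ≤ (1080 − 408) / 190 = 3.5368.
N + 1 ≤ 2^3.5368 = 11.6060.
N ≤ 10.6060, so the largest integer N is 10.

10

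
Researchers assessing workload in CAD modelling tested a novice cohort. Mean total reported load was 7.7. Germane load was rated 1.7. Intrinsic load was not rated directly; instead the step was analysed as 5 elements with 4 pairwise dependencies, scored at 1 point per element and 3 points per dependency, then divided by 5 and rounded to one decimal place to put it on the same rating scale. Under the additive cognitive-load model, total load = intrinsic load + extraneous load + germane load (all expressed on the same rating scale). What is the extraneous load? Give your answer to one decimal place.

2.6

Intrinsic (element-interactivity): (5 × 1 + 4 × 3) / 5 = 17 / 5 = 3.4000 → 3.4.
extraneous load = total − intrinsic − germane
             = 7.7 − 3.4 − 1.7 = 2.6.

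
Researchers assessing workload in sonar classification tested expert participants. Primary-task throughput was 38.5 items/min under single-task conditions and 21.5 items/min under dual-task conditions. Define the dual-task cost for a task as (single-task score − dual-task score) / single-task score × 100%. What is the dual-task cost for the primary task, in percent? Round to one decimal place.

Cost = (38.5 − 21.5) / 38.5 × 100%
     = 17.0000 / 38.5 × 100% = 44.1558%.
≈ 44.2%.

44.2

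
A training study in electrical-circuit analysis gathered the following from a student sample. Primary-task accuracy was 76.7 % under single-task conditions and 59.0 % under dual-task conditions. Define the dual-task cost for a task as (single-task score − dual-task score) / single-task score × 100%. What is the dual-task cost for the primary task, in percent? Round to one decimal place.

Cost = (76.7 − 59.0) / 76.7 × 100%
     = 17.7000 / 76.7 × 100% = 23.0769%.
≈ 23.1%.

23.1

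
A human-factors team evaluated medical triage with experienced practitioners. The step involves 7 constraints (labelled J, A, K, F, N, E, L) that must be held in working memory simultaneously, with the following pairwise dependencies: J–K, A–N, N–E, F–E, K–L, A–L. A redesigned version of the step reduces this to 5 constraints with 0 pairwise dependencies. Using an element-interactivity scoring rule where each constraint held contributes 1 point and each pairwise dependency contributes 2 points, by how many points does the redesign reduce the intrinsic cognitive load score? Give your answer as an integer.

Original: 7 × 1 + 6 × 2 = 7 + 12 = 19.
Redesigned: 5 × 1 + 0 × 2 = 5 + 0 = 5.
Reduction = 19 − 5 = 14.

14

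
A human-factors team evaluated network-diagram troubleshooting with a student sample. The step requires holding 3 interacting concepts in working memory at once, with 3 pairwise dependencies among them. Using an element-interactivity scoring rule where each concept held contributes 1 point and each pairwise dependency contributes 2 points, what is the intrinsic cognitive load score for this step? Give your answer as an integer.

9

Element contribution: 3 × 1 = 3.
Interaction contribution: 3 × 2 = 6.
Intrinsic load = 3 + 6 = 9.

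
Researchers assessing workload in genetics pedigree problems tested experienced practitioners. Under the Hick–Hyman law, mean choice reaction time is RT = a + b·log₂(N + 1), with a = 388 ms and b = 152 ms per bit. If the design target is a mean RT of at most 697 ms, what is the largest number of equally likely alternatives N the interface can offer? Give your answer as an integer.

3

Set 388 + 152·log₂(N + 1) ≤ 697.
log₂(N + 1) ≤ (697 − 388) / 152 = 2.0329.
N + 1 ≤ 2^2.0329 = 4.0923.
N ≤ 3.0923, so the largest integer N is 3.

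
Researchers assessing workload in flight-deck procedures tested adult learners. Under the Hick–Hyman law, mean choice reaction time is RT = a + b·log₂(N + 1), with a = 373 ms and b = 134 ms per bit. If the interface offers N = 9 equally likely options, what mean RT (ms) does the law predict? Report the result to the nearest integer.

log₂(9 + 1) = log₂(10) = 3.3219.
RT = 373 + 134 × 3.3219 = 373 + 445.1346 = 818.1346 ms.
≈ 818 ms.

818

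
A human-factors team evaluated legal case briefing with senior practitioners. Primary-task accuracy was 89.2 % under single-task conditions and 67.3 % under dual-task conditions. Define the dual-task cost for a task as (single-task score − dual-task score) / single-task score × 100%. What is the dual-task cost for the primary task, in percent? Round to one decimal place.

24.6

Cost = (89.2 − 67.3) / 89.2 × 100%
     = 21.9000 / 89.2 × 100% = 24.5516%.
≈ 24.6%.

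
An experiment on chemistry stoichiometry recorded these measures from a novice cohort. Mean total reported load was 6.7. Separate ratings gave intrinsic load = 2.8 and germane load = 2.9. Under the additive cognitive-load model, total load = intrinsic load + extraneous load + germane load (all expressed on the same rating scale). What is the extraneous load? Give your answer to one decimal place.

extraneous load = total − intrinsic − germane
             = 6.7 − 2.8 − 2.9 = 1.0.

1.0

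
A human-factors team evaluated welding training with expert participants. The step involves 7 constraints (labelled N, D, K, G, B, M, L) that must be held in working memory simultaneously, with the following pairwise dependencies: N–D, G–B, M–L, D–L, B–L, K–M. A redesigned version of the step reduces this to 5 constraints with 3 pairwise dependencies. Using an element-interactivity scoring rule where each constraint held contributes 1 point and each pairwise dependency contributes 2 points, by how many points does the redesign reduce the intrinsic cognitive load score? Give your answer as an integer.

Original: 7 × 1 + 6 × 2 = 7 + 12 = 19.
Redesigned: 5 × 1 + 3 × 2 = 5 + 6 = 11.
Reduction = 19 − 11 = 8.

8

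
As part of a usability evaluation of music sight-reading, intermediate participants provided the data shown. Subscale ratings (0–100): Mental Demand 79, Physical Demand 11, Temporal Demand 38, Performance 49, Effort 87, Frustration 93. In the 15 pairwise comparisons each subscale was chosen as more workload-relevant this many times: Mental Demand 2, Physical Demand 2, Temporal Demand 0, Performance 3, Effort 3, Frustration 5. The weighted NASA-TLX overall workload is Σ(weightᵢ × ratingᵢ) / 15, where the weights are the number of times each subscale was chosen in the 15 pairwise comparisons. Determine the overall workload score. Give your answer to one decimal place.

70.2

The tallies are the weights (they sum to 15).
Weighted sum = 2·79 + 2·11 + 0·38 + 3·49 + 3·87 + 5·93
            = 158 + 22 + 0 + 147 + 261 + 465 = 1053.
Overall workload = 1053 / 15 = 70.2000 ≈ 70.2.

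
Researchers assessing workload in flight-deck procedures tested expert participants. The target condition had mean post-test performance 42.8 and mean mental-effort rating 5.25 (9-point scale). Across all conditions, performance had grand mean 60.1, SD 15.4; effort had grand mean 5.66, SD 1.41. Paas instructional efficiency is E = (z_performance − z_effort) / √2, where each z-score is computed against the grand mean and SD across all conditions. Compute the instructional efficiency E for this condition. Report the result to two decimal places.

z_performance = (42.8 − 60.1) / 15.4 = -17.3000 / 15.4 = -1.1234.
z_effort = (5.25 − 5.66) / 1.41 = -0.4100 / 1.41 = -0.2908.
z_P − z_E = -1.1234 − (-0.2908) = -0.8326.
E = -0.8326 / √2 = -0.8326 / 1.41421 = -0.5887 ≈ -0.59.

-0.59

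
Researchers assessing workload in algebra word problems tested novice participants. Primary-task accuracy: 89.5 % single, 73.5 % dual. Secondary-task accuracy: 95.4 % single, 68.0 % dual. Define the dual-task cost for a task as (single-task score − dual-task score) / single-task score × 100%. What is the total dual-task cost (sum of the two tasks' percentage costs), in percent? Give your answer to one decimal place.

46.6

Primary cost = (89.5 − 73.5) / 89.5 × 100% = 17.8771%.
Secondary cost = (95.4 − 68.0) / 95.4 × 100% = 28.7212%.
Total = 17.8771% + 28.7212% = 46.5983% ≈ 46.6%.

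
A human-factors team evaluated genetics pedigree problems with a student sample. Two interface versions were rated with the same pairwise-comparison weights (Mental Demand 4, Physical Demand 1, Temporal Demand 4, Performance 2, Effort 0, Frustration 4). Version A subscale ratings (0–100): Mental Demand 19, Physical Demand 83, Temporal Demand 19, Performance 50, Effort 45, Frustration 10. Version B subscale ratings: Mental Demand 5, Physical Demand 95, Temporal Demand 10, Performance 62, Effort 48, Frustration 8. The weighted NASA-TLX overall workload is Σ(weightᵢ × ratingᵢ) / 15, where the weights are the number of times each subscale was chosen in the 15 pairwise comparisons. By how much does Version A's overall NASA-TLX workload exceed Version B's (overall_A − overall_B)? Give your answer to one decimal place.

Version A weighted sum = 4·19 + 1·83 + 4·19 + 2·50 + 0·45 + 4·10 = 76 + 83 + 76 + 100 + 0 + 40 = 375; overall_A = 375/15 = 25.0000.
Version B weighted sum = 4·5 + 1·95 + 4·10 + 2·62 + 0·48 + 4·8 = 20 + 95 + 40 + 124 + 0 + 32 = 311; overall_B = 311/15 = 20.7333.
Difference = 25.0000 − 20.7333 = 4.2667 ≈ 4.3.

4.3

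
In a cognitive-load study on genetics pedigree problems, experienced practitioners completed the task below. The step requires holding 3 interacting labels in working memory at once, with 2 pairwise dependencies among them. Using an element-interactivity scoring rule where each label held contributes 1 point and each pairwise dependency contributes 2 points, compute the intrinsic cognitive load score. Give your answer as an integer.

7

Element contribution: 3 × 1 = 3.
Interaction contribution: 2 × 2 = 4.
Intrinsic load = 3 + 4 = 7.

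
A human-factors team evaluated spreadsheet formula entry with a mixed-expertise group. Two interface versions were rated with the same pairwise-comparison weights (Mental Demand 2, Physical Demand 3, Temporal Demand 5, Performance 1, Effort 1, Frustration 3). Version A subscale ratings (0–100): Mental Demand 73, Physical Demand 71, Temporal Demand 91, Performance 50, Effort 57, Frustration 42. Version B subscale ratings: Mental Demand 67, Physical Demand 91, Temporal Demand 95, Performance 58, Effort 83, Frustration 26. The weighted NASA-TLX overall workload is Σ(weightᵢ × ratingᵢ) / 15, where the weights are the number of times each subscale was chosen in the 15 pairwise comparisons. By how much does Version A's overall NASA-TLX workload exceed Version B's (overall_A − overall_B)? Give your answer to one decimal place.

Version A weighted sum = 2·73 + 3·71 + 5·91 + 1·50 + 1·57 + 3·42 = 146 + 213 + 455 + 50 + 57 + 126 = 1047; overall_A = 1047/15 = 69.8000.
Version B weighted sum = 2·67 + 3·91 + 5·95 + 1·58 + 1·83 + 3·26 = 134 + 273 + 475 + 58 + 83 + 78 = 1101; overall_B = 1101/15 = 73.4000.
Difference = 69.8000 − 73.4000 = -3.6000 ≈ -3.6.

-3.6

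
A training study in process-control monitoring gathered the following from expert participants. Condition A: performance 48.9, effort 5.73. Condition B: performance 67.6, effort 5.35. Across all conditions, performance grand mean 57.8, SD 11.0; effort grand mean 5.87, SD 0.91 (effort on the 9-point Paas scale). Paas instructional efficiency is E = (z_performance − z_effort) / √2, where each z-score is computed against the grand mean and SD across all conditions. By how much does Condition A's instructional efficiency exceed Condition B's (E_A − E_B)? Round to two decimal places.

Condition A: z_P = (48.9 − 57.8)/11.0 = -0.8091; z_E = (5.73 − 5.87)/0.91 = -0.1538; E_A = (-0.8091 − (-0.1538))/√2 = -0.4634.
Condition B: z_P = (67.6 − 57.8)/11.0 = 0.8909; z_E = (5.35 − 5.87)/0.91 = -0.5714; E_B = (0.8909 − (-0.5714))/√2 = 1.0340.
E_A − E_B = -0.4634 − 1.0340 = -1.4974 ≈ -1.50.

-1.50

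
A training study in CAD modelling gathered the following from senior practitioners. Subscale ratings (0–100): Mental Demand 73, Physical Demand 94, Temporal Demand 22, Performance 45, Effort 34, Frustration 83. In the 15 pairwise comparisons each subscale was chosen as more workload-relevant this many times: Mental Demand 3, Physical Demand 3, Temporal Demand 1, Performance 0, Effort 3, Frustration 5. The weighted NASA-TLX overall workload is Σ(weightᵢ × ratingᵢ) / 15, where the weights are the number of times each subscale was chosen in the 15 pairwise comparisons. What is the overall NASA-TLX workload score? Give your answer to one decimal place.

69.3

The tallies are the weights (they sum to 15).
Weighted sum = 3·73 + 3·94 + 1·22 + 0·45 + 3·34 + 5·83
            = 219 + 282 + 22 + 0 + 102 + 415 = 1040.
Overall workload = 1040 / 15 = 69.3333 ≈ 69.3.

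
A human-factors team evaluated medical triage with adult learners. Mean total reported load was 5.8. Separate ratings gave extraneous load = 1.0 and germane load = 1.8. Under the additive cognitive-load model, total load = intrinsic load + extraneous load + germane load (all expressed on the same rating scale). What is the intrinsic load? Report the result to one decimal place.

intrinsic load = total − extraneous − germane
             = 5.8 − 1.0 − 1.8 = 3.0.

3.0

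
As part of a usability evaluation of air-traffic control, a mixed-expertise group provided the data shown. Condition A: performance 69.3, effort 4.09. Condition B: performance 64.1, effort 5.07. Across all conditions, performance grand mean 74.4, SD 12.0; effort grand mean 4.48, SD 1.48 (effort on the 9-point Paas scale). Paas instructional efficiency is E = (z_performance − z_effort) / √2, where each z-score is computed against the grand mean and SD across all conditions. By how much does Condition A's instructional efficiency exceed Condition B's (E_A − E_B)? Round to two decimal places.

0.77

Condition A: z_P = (69.3 − 74.4)/12.0 = -0.4250; z_E = (4.09 − 4.48)/1.48 = -0.2635; E_A = (-0.4250 − (-0.2635))/√2 = -0.1142.
Condition B: z_P = (64.1 − 74.4)/12.0 = -0.8583; z_E = (5.07 − 4.48)/1.48 = 0.3986; E_B = (-0.8583 − 0.3986)/√2 = -0.8888.
E_A − E_B = -0.1142 − (-0.8888) = 0.7746 ≈ 0.77.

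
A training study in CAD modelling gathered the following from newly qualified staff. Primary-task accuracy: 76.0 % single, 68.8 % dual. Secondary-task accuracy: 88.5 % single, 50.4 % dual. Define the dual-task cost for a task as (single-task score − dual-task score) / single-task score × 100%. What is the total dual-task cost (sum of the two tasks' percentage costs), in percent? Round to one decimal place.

52.5

Primary cost = (76.0 − 68.8) / 76.0 × 100% = 9.4737%.
Secondary cost = (88.5 − 50.4) / 88.5 × 100% = 43.0508%.
Total = 9.4737% + 43.0508% = 52.5245% ≈ 52.5%.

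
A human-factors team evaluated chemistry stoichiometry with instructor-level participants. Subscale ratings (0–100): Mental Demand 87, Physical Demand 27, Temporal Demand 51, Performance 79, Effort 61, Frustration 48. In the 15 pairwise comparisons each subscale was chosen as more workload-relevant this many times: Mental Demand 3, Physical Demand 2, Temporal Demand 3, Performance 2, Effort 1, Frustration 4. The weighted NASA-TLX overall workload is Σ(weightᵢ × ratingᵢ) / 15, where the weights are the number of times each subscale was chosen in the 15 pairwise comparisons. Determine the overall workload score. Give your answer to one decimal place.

The tallies are the weights (they sum to 15).
Weighted sum = 3·87 + 2·27 + 3·51 + 2·79 + 1·61 + 4·48
            = 261 + 54 + 153 + 158 + 61 + 192 = 879.
Overall workload = 879 / 15 = 58.6000 ≈ 58.6.

58.6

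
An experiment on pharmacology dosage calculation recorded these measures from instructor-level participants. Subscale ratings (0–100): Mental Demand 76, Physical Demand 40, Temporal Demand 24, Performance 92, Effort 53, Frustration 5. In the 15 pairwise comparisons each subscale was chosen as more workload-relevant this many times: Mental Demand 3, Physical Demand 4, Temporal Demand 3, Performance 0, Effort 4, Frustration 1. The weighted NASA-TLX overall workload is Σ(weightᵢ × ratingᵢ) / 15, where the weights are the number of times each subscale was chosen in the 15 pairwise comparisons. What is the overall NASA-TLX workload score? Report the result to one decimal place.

The tallies are the weights (they sum to 15).
Weighted sum = 3·76 + 4·40 + 3·24 + 0·92 + 4·53 + 1·5
            = 228 + 160 + 72 + 0 + 212 + 5 = 677.
Overall workload = 677 / 15 = 45.1333 ≈ 45.1.

45.1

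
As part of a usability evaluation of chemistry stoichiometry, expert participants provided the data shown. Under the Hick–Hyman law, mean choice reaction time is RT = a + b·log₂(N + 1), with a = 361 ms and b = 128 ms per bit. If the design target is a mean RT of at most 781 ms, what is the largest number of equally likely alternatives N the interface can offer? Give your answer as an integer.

8

Set 361 + 128·log₂(N + 1) ≤ 781.
log₂(N + 1) ≤ (781 − 361) / 128 = 3.2812.
N + 1 ≤ 2^3.2812 = 9.7216.
N ≤ 8.7216, so the largest integer N is 8.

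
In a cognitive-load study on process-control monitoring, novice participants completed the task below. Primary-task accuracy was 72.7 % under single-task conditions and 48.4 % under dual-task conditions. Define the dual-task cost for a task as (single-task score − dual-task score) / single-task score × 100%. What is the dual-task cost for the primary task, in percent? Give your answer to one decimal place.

Cost = (72.7 − 48.4) / 72.7 × 100%
     = 24.3000 / 72.7 × 100% = 33.4250%.
≈ 33.4%.

33.4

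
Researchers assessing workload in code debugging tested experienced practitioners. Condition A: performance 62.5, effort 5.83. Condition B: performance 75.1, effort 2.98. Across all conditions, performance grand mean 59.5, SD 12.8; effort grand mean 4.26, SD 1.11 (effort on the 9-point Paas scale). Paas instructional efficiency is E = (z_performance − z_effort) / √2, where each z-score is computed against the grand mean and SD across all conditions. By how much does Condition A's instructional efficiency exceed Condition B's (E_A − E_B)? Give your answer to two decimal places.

Condition A: z_P = (62.5 − 59.5)/12.8 = 0.2344; z_E = (5.83 − 4.26)/1.11 = 1.4144; E_A = (0.2344 − 1.4144)/√2 = -0.8344.
Condition B: z_P = (75.1 − 59.5)/12.8 = 1.2187; z_E = (2.98 − 4.26)/1.11 = -1.1532; E_B = (1.2187 − (-1.1532))/√2 = 1.6772.
E_A − E_B = -0.8344 − 1.6772 = -2.5116 ≈ -2.51.

-2.51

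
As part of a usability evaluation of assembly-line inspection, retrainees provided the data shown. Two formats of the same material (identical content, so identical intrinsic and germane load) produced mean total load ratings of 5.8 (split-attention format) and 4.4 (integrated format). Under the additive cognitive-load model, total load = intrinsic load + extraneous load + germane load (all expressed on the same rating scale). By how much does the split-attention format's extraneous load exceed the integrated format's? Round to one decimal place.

1.4

Intrinsic and germane load are equal across formats, so the difference in total load equals the difference in extraneous load.
Extraneous-load difference = 5.8 − 4.4 = 1.4.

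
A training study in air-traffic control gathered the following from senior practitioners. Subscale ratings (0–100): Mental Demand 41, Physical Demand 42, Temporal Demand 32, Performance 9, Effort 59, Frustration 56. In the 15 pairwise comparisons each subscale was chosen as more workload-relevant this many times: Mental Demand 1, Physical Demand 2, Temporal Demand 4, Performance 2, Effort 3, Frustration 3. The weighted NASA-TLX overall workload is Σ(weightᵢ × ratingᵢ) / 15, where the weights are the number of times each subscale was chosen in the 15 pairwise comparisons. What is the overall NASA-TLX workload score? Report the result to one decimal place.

The tallies are the weights (they sum to 15).
Weighted sum = 1·41 + 2·42 + 4·32 + 2·9 + 3·59 + 3·56
            = 41 + 84 + 128 + 18 + 177 + 168 = 616.
Overall workload = 616 / 15 = 41.0667 ≈ 41.1.

41.1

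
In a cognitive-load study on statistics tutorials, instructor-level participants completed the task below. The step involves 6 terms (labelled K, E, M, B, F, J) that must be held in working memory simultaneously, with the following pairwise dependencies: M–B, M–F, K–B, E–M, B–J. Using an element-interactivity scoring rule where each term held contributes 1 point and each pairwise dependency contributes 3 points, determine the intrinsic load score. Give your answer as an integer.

21

Count of terms held simultaneously: 6.
Count of pairwise dependencies listed: 5.
Element contribution: 6 × 1 = 6.
Interaction contribution: 5 × 3 = 15.
Intrinsic load = 6 + 15 = 21.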